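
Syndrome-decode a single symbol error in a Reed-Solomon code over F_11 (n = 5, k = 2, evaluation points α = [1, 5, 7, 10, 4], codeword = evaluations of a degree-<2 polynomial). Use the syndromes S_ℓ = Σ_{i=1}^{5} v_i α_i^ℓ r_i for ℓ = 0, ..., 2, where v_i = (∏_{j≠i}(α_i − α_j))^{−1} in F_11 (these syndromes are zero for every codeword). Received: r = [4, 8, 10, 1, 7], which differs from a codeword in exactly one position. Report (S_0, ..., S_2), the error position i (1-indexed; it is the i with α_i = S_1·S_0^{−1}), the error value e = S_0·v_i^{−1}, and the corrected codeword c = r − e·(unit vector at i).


S = (3, 8, 3), error at position 4, error magnitude e = 10, c = [4, 8, 10, 2, 7].

Step 1: column multipliers v_i = (∏_{j≠i}(α_i − α_j))^{−1} mod 11.
  i = 1 (α = 1): (1−5)(1−7)(1−10)(1−4) = (−4)·(−6)·(−9)·(−3) = 648 ≡ 10, so v_1 = 10^{−1} = 10 (mod 11).
  i = 2 (α = 5): (5−1)(5−7)(5−10)(5−4) = 4·(−2)·(−5)·1 = 40 ≡ 7, so v_2 = 7^{−1} = 8 (mod 11).
  i = 3 (α = 7): (7−1)(7−5)(7−10)(7−4) = 6·2·(−3)·3 = −108 ≡ 2, so v_3 = 2^{−1} = 6 (mod 11).
  i = 4 (α = 10): (10−1)(10−5)(10−7)(10−4) = 9·5·3·6 = 810 ≡ 7, so v_4 = 7^{−1} = 8 (mod 11).
  i = 5 (α = 4): (4−1)(4−5)(4−7)(4−10) = 3·(−1)·(−3)·(−6) = −54 ≡ 1, so v_5 = 1^{−1} = 1 (mod 11).
  v = [10, 8, 6, 8, 1].
Step 2: syndromes of r = [4, 8, 10, 1, 7] (all sums mod 11).
  S_0 = Σ v_i r_i = 10·4 + 8·8 + 6·10 + 8·1 + 1·7 = 179 ≡ 3.
  S_1 = Σ v_i α_i r_i = 10·1·4 + 8·5·8 + 6·7·10 + 8·10·1 + 1·4·7 = 888 ≡ 8.
  α_i^2 mod 11 = [1, 3, 5, 1, 5].
  S_2 = Σ v_i α_i^2 r_i = 10·1·4 + 8·3·8 + 6·5·10 + 8·1·1 + 1·5·7 = 575 ≡ 3.
  S = (3, 8, 3) ≠ 0, so r is not a codeword (an error is present).
Step 3: locate the error. For a single error e at position i, S_ℓ = v_i·e·α_i^ℓ, so α_err = S_1/S_0.
  S_0^{−1} = 3^{−1} = 4 (mod 11), so α_err = 8·4 = 32 ≡ 10 = α_4. Error position i = 4.
  Consistency check: S_2/S_1 = 3·7 = 21 ≡ 10 = α_err ✓ (single-error assumption holds).
Step 4: error magnitude e = S_0/v_4 = S_0·∏_{j≠4}(α_4 − α_j) = 3·7 = 21 ≡ 10 (mod 11).
Step 5: correct position 4: c_4 = r_4 − e = 1 − 10 ≡ 2 (mod 11). Hence c = [4, 8, 10, 2, 7].
  Check: interpolating c through the α_i gives m(x) = 3 + 1·x (degree < 2) with m(α_i) = c_i for every i, so c is indeed a codeword.


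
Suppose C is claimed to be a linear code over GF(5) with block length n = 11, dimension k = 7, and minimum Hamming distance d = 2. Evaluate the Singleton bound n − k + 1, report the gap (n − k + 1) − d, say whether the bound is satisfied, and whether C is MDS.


Singleton RHS = n − k + 1 = 5, slack = 3, bound satisfied, not MDS.

Singleton bound: d ≤ n − k + 1.
Here n = 11, k = 7, so n − k + 1 = 5.
Given d = 2, check d ≤ 5: YES.
Slack = (n − k + 1) − d = 3.
The code is NOT MDS (slack = 3 > 0).
Description: the claimed parameters are [11, 7, 2]_5; such a code would be non-MDS.


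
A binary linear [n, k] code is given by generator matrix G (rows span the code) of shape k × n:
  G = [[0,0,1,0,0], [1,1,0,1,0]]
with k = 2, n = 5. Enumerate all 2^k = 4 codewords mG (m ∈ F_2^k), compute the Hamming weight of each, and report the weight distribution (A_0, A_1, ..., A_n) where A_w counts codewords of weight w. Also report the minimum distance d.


Weight distribution: A_0 = 1, A_1 = 1, A_3 = 1, A_4 = 1. Minimum distance d = 1.

Enumerate all 2^2 = 4 messages m ∈ F_2^2.
For each, compute codeword c = mG in F_2^5, then tally its weight.
  m = 00 → c = 00000, weight = 0.
  m = 10 → c = 00100, weight = 1.
  m = 01 → c = 11010, weight = 3.
  m = 11 → c = 11110, weight = 4.
Tally weights:
  weight 0: 1 codewords.
  weight 1: 1 codewords.
  weight 3: 1 codewords.
  weight 4: 1 codewords.
Minimum distance d = smallest w > 0 with A_w > 0 = 1.
Sanity: Σ A_w = 4 = 2^2 = 4 ✓.


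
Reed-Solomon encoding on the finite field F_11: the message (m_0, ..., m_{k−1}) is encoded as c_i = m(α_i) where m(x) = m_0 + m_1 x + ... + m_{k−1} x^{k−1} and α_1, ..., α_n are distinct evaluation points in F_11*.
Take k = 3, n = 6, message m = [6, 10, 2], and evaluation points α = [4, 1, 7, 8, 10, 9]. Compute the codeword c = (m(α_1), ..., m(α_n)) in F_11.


c = [1, 7, 9, 5, 9, 5]

Message polynomial: m(x) = 6 + 10·x + 2·x^2 (mod 11).
For each evaluation point α_i, compute m(α_i) mod 11:
  α_1 = 4: Horner steps 2 → 7 → 1, so m(4) = 1.
  α_2 = 1: Horner steps 2 → 1 → 7, so m(1) = 7.
  α_3 = 7: Horner steps 2 → 2 → 9, so m(7) = 9.
  α_4 = 8: Horner steps 2 → 4 → 5, so m(8) = 5.
  α_5 = 10: Horner steps 2 → 8 → 9, so m(10) = 9.
  α_6 = 9: Horner steps 2 → 6 → 5, so m(9) = 5.
Codeword c = [1, 7, 9, 5, 9, 5] ∈ F_11^6.


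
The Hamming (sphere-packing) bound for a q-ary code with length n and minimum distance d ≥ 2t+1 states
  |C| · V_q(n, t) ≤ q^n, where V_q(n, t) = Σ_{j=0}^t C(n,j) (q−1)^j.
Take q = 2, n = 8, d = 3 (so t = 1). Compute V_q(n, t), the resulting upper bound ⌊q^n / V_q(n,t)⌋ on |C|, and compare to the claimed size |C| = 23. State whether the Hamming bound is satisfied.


V_q(n, t) = 9, q^n = 256, Hamming bound = 28, |C| = 23 ≤ bound (satisfied).

Step 1: Compute V_q(n, t) = Σ_{j=0}^1 C(n, j) (q−1)^j.
  j = 0: C(8,0)·(1)^0 = 1·1 = 1.
  j = 1: C(8,1)·(1)^1 = 8·1 = 8.
  V_q(n, t) = 1 + 8 = 9.
Step 2: q^n = 2^8 = 256.
Step 3: Hamming bound ⌊q^n / V_q(n,t)⌋ = ⌊256/9⌋ = 28.
Step 4: Compare |C| = 23 to 28: satisfied.
The claimed |C| lies below the Hamming bound.


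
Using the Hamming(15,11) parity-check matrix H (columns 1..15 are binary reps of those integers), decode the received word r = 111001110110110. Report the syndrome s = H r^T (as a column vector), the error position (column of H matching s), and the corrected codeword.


s = (1, 0, 1, 1)^T, error position = 11, corrected codeword c = 111001110100110

Compute s = H r^T mod 2 one row at a time:
  s_1 = 1 + 0 + 1 + 1 + 0 + 1 + 1 + 0 = 5 ≡ 1 (mod 2).
  s_2 = 0 + 0 + 1 + 1 + 0 + 1 + 1 + 0 = 4 ≡ 0 (mod 2).
  s_3 = 1 + 1 + 1 + 1 + 1 + 1 + 1 + 0 = 7 ≡ 1 (mod 2).
  s_4 = 1 + 1 + 0 + 1 + 0 + 1 + 1 + 0 = 5 ≡ 1 (mod 2).
s = (1, 0, 1, 1)^T — this equals column 11 of H (binary 1011), so error is at position 11.
Correct: flip bit 11 of r = 111001110110110 to get c = 111001110100110.


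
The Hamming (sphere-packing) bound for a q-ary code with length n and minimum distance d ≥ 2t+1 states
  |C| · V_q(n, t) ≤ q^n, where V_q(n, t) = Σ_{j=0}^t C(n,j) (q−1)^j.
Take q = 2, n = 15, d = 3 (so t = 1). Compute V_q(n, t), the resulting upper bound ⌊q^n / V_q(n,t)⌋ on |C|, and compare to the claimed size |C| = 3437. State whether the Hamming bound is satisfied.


V_q(n, t) = 16, q^n = 32768, Hamming bound = 2048, |C| = 3437 > bound (violated).

Step 1: Compute V_q(n, t) = Σ_{j=0}^1 C(n, j) (q−1)^j.
  j = 0: C(15,0)·(1)^0 = 1·1 = 1.
  j = 1: C(15,1)·(1)^1 = 15·1 = 15.
  V_q(n, t) = 1 + 15 = 16.
Step 2: q^n = 2^15 = 32768.
Step 3: Hamming bound ⌊q^n / V_q(n,t)⌋ = ⌊32768/16⌋ = 2048.
Step 4: Compare |C| = 3437 to 2048: violated.
The claimed |C| lies above the Hamming bound, so no 2-ary code of length 15 with d ≥ 3 can have 3437 codewords.


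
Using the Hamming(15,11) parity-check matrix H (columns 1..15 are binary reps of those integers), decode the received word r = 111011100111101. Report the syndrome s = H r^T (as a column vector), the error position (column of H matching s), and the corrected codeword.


s = (1, 0, 1, 1)^T, error position = 11, corrected codeword c = 111011100101101

Compute s = H r^T mod 2 one row at a time:
  s_1 = 0 + 0 + 1 + 1 + 1 + 1 + 0 + 1 = 5 ≡ 1 (mod 2).
  s_2 = 0 + 1 + 1 + 1 + 1 + 1 + 0 + 1 = 6 ≡ 0 (mod 2).
  s_3 = 1 + 1 + 1 + 1 + 1 + 1 + 0 + 1 = 7 ≡ 1 (mod 2).
  s_4 = 1 + 1 + 1 + 1 + 0 + 1 + 1 + 1 = 7 ≡ 1 (mod 2).
s = (1, 0, 1, 1)^T — this equals column 11 of H (binary 1011), so error is at position 11.
Correct: flip bit 11 of r = 111011100111101 to get c = 111011100101101.


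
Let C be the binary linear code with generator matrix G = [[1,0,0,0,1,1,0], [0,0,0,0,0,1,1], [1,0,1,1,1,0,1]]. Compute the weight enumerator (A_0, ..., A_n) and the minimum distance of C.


Weight distribution: A_0 = 1, A_2 = 2, A_3 = 2, A_4 = 1, A_5 = 2. Minimum distance d = 2.

Enumerate all 2^3 = 8 messages m ∈ F_2^3.
For each, compute codeword c = mG in F_2^7, then tally its weight.
  m = 000 → c = 0000000, weight = 0.
  m = 100 → c = 1000110, weight = 3.
  m = 010 → c = 0000011, weight = 2.
  m = 110 → c = 1000101, weight = 3.
  m = 001 → c = 1011101, weight = 5.
  m = 101 → c = 0011011, weight = 4.
  m = 011 → c = 1011110, weight = 5.
  m = 111 → c = 0011000, weight = 2.
Tally weights:
  weight 0: 1 codewords.
  weight 2: 2 codewords.
  weight 3: 2 codewords.
  weight 4: 1 codewords.
  weight 5: 2 codewords.
Minimum distance d = smallest w > 0 with A_w > 0 = 2.
Sanity: Σ A_w = 8 = 2^3 = 8 ✓.


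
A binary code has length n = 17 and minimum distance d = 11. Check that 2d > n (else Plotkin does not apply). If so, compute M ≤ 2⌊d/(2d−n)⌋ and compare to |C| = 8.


Plotkin bound M ≤ 4; given |C| = 8 > bound (violated).

Check applicability: 2d = 22, n = 17.
2d − n = 5 > 0, so Plotkin applies.
Compute d/(2d−n) = 11/5 ≈ 2.2000.
⌊d/(2d−n)⌋ = 2.
Plotkin bound: M ≤ 2·2 = 4.
Given |C| = 8, check: VIOLATED.
This |C| is above the Plotkin bound, so no binary code with n = 17, d = 11 and 8 codewords exists.


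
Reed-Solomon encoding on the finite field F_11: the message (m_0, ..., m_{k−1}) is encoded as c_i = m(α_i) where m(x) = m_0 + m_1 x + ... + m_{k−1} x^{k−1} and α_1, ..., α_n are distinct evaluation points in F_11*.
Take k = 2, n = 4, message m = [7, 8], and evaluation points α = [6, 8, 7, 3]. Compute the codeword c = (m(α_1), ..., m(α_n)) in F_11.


c = [0, 5, 8, 9]

Message polynomial: m(x) = 7 + 8·x (mod 11).
For each evaluation point α_i, compute m(α_i) mod 11:
  α_1 = 6: Horner steps 8 → 0, so m(6) = 0.
  α_2 = 8: Horner steps 8 → 5, so m(8) = 5.
  α_3 = 7: Horner steps 8 → 8, so m(7) = 8.
  α_4 = 3: Horner steps 8 → 9, so m(3) = 9.
Codeword c = [0, 5, 8, 9] ∈ F_11^4.


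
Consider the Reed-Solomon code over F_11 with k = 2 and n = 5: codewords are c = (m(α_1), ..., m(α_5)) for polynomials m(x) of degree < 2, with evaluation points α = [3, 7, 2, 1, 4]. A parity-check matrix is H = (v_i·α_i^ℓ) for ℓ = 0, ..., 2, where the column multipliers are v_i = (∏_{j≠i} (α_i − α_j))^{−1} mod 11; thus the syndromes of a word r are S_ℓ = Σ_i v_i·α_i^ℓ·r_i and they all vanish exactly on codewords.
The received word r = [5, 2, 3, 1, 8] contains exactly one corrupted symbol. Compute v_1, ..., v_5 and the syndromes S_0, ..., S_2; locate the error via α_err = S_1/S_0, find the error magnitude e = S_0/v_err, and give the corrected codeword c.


S = (3, 1, 4), error at position 5, error magnitude e = 1, c = [5, 2, 3, 1, 7].

Step 1: column multipliers v_i = (∏_{j≠i}(α_i − α_j))^{−1} mod 11.
  i = 1 (α = 3): (3−7)(3−2)(3−1)(3−4) = (−4)·1·2·(−1) = 8 ≡ 8, so v_1 = 8^{−1} = 7 (mod 11).
  i = 2 (α = 7): (7−3)(7−2)(7−1)(7−4) = 4·5·6·3 = 360 ≡ 8, so v_2 = 8^{−1} = 7 (mod 11).
  i = 3 (α = 2): (2−3)(2−7)(2−1)(2−4) = (−1)·(−5)·1·(−2) = −10 ≡ 1, so v_3 = 1^{−1} = 1 (mod 11).
  i = 4 (α = 1): (1−3)(1−7)(1−2)(1−4) = (−2)·(−6)·(−1)·(−3) = 36 ≡ 3, so v_4 = 3^{−1} = 4 (mod 11).
  i = 5 (α = 4): (4−3)(4−7)(4−2)(4−1) = 1·(−3)·2·3 = −18 ≡ 4, so v_5 = 4^{−1} = 3 (mod 11).
  v = [7, 7, 1, 4, 3].
Step 2: syndromes of r = [5, 2, 3, 1, 8] (all sums mod 11).
  S_0 = Σ v_i r_i = 7·5 + 7·2 + 1·3 + 4·1 + 3·8 = 80 ≡ 3.
  S_1 = Σ v_i α_i r_i = 7·3·5 + 7·7·2 + 1·2·3 + 4·1·1 + 3·4·8 = 309 ≡ 1.
  α_i^2 mod 11 = [9, 5, 4, 1, 5].
  S_2 = Σ v_i α_i^2 r_i = 7·9·5 + 7·5·2 + 1·4·3 + 4·1·1 + 3·5·8 = 521 ≡ 4.
  S = (3, 1, 4) ≠ 0, so r is not a codeword (an error is present).
Step 3: locate the error. For a single error e at position i, S_ℓ = v_i·e·α_i^ℓ, so α_err = S_1/S_0.
  S_0^{−1} = 3^{−1} = 4 (mod 11), so α_err = 1·4 = 4 ≡ 4 = α_5. Error position i = 5.
  Consistency check: S_2/S_1 = 4·1 = 4 ≡ 4 = α_err ✓ (single-error assumption holds).
Step 4: error magnitude e = S_0/v_5 = S_0·∏_{j≠5}(α_5 − α_j) = 3·4 = 12 ≡ 1 (mod 11).
Step 5: correct position 5: c_5 = r_5 − e = 8 − 1 ≡ 7 (mod 11). Hence c = [5, 2, 3, 1, 7].
  Check: interpolating c through the α_i gives m(x) = 10 + 2·x (degree < 2) with m(α_i) = c_i for every i, so c is indeed a codeword.


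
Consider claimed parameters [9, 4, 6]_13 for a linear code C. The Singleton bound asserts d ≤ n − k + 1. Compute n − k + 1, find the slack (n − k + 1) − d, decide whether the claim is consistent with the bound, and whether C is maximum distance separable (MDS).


Singleton RHS = n − k + 1 = 6, slack = 0, bound satisfied, MDS.

Singleton bound: d ≤ n − k + 1.
Here n = 9, k = 4, so n − k + 1 = 6.
Given d = 6, check d ≤ 6: YES.
Slack = (n − k + 1) − d = 0.
The code is MDS (slack = 0).
Description: the claimed parameters are [9, 4, 6]_13; such a code would be MDS (meets Singleton bound).


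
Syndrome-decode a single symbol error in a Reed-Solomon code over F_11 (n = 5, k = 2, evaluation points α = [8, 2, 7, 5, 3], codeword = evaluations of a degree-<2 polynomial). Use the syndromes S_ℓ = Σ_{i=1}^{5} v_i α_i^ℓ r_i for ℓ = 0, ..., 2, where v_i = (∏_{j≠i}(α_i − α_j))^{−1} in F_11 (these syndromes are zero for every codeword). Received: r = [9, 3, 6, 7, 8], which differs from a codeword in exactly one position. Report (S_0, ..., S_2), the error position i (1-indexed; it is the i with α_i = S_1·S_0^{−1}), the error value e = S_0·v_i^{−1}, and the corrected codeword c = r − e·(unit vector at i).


S = (10, 3, 2), error at position 1, error magnitude e = 9, c = [0, 3, 6, 7, 8].

Step 1: column multipliers v_i = (∏_{j≠i}(α_i − α_j))^{−1} mod 11.
  i = 1 (α = 8): (8−2)(8−7)(8−5)(8−3) = 6·1·3·5 = 90 ≡ 2, so v_1 = 2^{−1} = 6 (mod 11).
  i = 2 (α = 2): (2−8)(2−7)(2−5)(2−3) = (−6)·(−5)·(−3)·(−1) = 90 ≡ 2, so v_2 = 2^{−1} = 6 (mod 11).
  i = 3 (α = 7): (7−8)(7−2)(7−5)(7−3) = (−1)·5·2·4 = −40 ≡ 4, so v_3 = 4^{−1} = 3 (mod 11).
  i = 4 (α = 5): (5−8)(5−2)(5−7)(5−3) = (−3)·3·(−2)·2 = 36 ≡ 3, so v_4 = 3^{−1} = 4 (mod 11).
  i = 5 (α = 3): (3−8)(3−2)(3−7)(3−5) = (−5)·1·(−4)·(−2) = −40 ≡ 4, so v_5 = 4^{−1} = 3 (mod 11).
  v = [6, 6, 3, 4, 3].
Step 2: syndromes of r = [9, 3, 6, 7, 8] (all sums mod 11).
  S_0 = Σ v_i r_i = 6·9 + 6·3 + 3·6 + 4·7 + 3·8 = 142 ≡ 10.
  S_1 = Σ v_i α_i r_i = 6·8·9 + 6·2·3 + 3·7·6 + 4·5·7 + 3·3·8 = 806 ≡ 3.
  α_i^2 mod 11 = [9, 4, 5, 3, 9].
  S_2 = Σ v_i α_i^2 r_i = 6·9·9 + 6·4·3 + 3·5·6 + 4·3·7 + 3·9·8 = 948 ≡ 2.
  S = (10, 3, 2) ≠ 0, so r is not a codeword (an error is present).
Step 3: locate the error. For a single error e at position i, S_ℓ = v_i·e·α_i^ℓ, so α_err = S_1/S_0.
  S_0^{−1} = 10^{−1} = 10 (mod 11), so α_err = 3·10 = 30 ≡ 8 = α_1. Error position i = 1.
  Consistency check: S_2/S_1 = 2·4 = 8 ≡ 8 = α_err ✓ (single-error assumption holds).
Step 4: error magnitude e = S_0/v_1 = S_0·∏_{j≠1}(α_1 − α_j) = 10·2 = 20 ≡ 9 (mod 11).
Step 5: correct position 1: c_1 = r_1 − e = 9 − 9 ≡ 0 (mod 11). Hence c = [0, 3, 6, 7, 8].
  Check: interpolating c through the α_i gives m(x) = 4 + 5·x (degree < 2) with m(α_i) = c_i for every i, so c is indeed a codeword.


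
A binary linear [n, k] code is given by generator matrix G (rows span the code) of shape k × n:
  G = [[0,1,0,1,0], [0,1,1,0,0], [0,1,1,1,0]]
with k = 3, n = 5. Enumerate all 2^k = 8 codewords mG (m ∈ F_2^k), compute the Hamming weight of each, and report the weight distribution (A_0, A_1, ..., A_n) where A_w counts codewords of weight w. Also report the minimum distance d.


Weight distribution: A_0 = 1, A_1 = 3, A_2 = 3, A_3 = 1. Minimum distance d = 1.

Enumerate all 2^3 = 8 messages m ∈ F_2^3.
For each, compute codeword c = mG in F_2^5, then tally its weight.
  m = 000 → c = 00000, weight = 0.
  m = 100 → c = 01010, weight = 2.
  m = 010 → c = 01100, weight = 2.
  m = 110 → c = 00110, weight = 2.
  m = 001 → c = 01110, weight = 3.
  m = 101 → c = 00100, weight = 1.
  m = 011 → c = 00010, weight = 1.
  m = 111 → c = 01000, weight = 1.
Tally weights:
  weight 0: 1 codewords.
  weight 1: 3 codewords.
  weight 2: 3 codewords.
  weight 3: 1 codewords.
Minimum distance d = smallest w > 0 with A_w > 0 = 1.
Sanity: Σ A_w = 8 = 2^3 = 8 ✓.


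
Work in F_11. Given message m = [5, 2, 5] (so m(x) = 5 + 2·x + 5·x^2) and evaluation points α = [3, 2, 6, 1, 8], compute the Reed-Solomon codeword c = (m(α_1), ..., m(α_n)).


c = [1, 7, 10, 1, 0]

Message polynomial: m(x) = 5 + 2·x + 5·x^2 (mod 11).
For each evaluation point α_i, compute m(α_i) mod 11:
  α_1 = 3: Horner steps 5 → 6 → 1, so m(3) = 1.
  α_2 = 2: Horner steps 5 → 1 → 7, so m(2) = 7.
  α_3 = 6: Horner steps 5 → 10 → 10, so m(6) = 10.
  α_4 = 1: Horner steps 5 → 7 → 1, so m(1) = 1.
  α_5 = 8: Horner steps 5 → 9 → 0, so m(8) = 0.
Codeword c = [1, 7, 10, 1, 0] ∈ F_11^5.


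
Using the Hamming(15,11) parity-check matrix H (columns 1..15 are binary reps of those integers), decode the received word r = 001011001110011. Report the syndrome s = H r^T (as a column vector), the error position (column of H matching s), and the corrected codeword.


s = (1, 0, 0, 1)^T, error position = 9, corrected codeword c = 001011000110011

Compute s = H r^T mod 2 one row at a time:
  s_1 = 0 + 1 + 1 + 1 + 0 + 0 + 1 + 1 = 5 ≡ 1 (mod 2).
  s_2 = 0 + 1 + 1 + 0 + 0 + 0 + 1 + 1 = 4 ≡ 0 (mod 2).
  s_3 = 0 + 1 + 1 + 0 + 1 + 1 + 1 + 1 = 6 ≡ 0 (mod 2).
  s_4 = 0 + 1 + 1 + 0 + 1 + 1 + 0 + 1 = 5 ≡ 1 (mod 2).
s = (1, 0, 0, 1)^T — this equals column 9 of H (binary 1001), so error is at position 9.
Correct: flip bit 9 of r = 001011001110011 to get c = 001011000110011.


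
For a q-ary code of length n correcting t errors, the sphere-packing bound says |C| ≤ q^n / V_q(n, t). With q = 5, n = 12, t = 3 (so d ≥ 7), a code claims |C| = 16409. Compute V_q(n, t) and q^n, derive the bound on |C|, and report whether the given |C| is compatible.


V_q(n, t) = 15185, q^n = 244140625, Hamming bound = 16077, |C| = 16409 > bound (violated).

Step 1: Compute V_q(n, t) = Σ_{j=0}^3 C(n, j) (q−1)^j.
  j = 0: C(12,0)·(4)^0 = 1·1 = 1.
  j = 1: C(12,1)·(4)^1 = 12·4 = 48.
  j = 2: C(12,2)·(4)^2 = 66·16 = 1056.
  j = 3: C(12,3)·(4)^3 = 220·64 = 14080.
  V_q(n, t) = 1 + 48 + 1056 + 14080 = 15185.
Step 2: q^n = 5^12 = 244140625.
Step 3: Hamming bound ⌊q^n / V_q(n,t)⌋ = ⌊244140625/15185⌋ = 16077.
Step 4: Compare |C| = 16409 to 16077: violated.
The claimed |C| lies above the Hamming bound, so no 5-ary code of length 12 with d ≥ 7 can have 16409 codewords.


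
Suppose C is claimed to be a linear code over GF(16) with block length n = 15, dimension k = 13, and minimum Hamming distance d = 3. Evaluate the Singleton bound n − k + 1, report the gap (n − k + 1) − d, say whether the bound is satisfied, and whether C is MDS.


Singleton RHS = n − k + 1 = 3, slack = 0, bound satisfied, MDS.

Singleton bound: d ≤ n − k + 1.
Here n = 15, k = 13, so n − k + 1 = 3.
Given d = 3, check d ≤ 3: YES.
Slack = (n − k + 1) − d = 0.
The code is MDS (slack = 0).
Description: the claimed parameters are [15, 13, 3]_16; such a code would be MDS (meets Singleton bound).


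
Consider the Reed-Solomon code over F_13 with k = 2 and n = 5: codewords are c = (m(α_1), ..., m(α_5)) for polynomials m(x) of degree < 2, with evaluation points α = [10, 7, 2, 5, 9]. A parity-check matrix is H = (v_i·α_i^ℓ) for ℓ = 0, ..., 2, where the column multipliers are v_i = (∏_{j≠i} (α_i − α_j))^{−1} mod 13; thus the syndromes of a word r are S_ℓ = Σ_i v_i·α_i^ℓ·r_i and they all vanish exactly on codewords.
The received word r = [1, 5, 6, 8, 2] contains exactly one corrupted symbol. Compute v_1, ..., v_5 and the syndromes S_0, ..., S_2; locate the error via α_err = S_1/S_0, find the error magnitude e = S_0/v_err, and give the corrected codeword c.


S = (11, 6, 8), error at position 1, error magnitude e = 7, c = [7, 5, 6, 8, 2].

Step 1: column multipliers v_i = (∏_{j≠i}(α_i − α_j))^{−1} mod 13.
  i = 1 (α = 10): (10−7)(10−2)(10−5)(10−9) = 3·8·5·1 = 120 ≡ 3, so v_1 = 3^{−1} = 9 (mod 13).
  i = 2 (α = 7): (7−10)(7−2)(7−5)(7−9) = (−3)·5·2·(−2) = 60 ≡ 8, so v_2 = 8^{−1} = 5 (mod 13).
  i = 3 (α = 2): (2−10)(2−7)(2−5)(2−9) = (−8)·(−5)·(−3)·(−7) = 840 ≡ 8, so v_3 = 8^{−1} = 5 (mod 13).
  i = 4 (α = 5): (5−10)(5−7)(5−2)(5−9) = (−5)·(−2)·3·(−4) = −120 ≡ 10, so v_4 = 10^{−1} = 4 (mod 13).
  i = 5 (α = 9): (9−10)(9−7)(9−2)(9−5) = (−1)·2·7·4 = −56 ≡ 9, so v_5 = 9^{−1} = 3 (mod 13).
  v = [9, 5, 5, 4, 3].
Step 2: syndromes of r = [1, 5, 6, 8, 2] (all sums mod 13).
  S_0 = Σ v_i r_i = 9·1 + 5·5 + 5·6 + 4·8 + 3·2 = 102 ≡ 11.
  S_1 = Σ v_i α_i r_i = 9·10·1 + 5·7·5 + 5·2·6 + 4·5·8 + 3·9·2 = 539 ≡ 6.
  α_i^2 mod 13 = [9, 10, 4, 12, 3].
  S_2 = Σ v_i α_i^2 r_i = 9·9·1 + 5·10·5 + 5·4·6 + 4·12·8 + 3·3·2 = 853 ≡ 8.
  S = (11, 6, 8) ≠ 0, so r is not a codeword (an error is present).
Step 3: locate the error. For a single error e at position i, S_ℓ = v_i·e·α_i^ℓ, so α_err = S_1/S_0.
  S_0^{−1} = 11^{−1} = 6 (mod 13), so α_err = 6·6 = 36 ≡ 10 = α_1. Error position i = 1.
  Consistency check: S_2/S_1 = 8·11 = 88 ≡ 10 = α_err ✓ (single-error assumption holds).
Step 4: error magnitude e = S_0/v_1 = S_0·∏_{j≠1}(α_1 − α_j) = 11·3 = 33 ≡ 7 (mod 13).
Step 5: correct position 1: c_1 = r_1 − e = 1 − 7 ≡ 7 (mod 13). Hence c = [7, 5, 6, 8, 2].
  Check: interpolating c through the α_i gives m(x) = 9 + 5·x (degree < 2) with m(α_i) = c_i for every i, so c is indeed a codeword.


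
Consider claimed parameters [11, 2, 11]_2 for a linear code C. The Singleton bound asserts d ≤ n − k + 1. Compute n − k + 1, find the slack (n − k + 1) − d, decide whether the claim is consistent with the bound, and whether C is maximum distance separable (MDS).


Singleton RHS = n − k + 1 = 10, slack = -1, bound violated (no such code; not MDS).

Singleton bound: d ≤ n − k + 1.
Here n = 11, k = 2, so n − k + 1 = 10.
Given d = 11, check d ≤ 10: NO.
Slack = (n − k + 1) − d = -1.
The slack is negative: d = 11 exceeds n − k + 1 = 10 by 1, so the Singleton bound is violated and no linear [11, 2, 11]_2 code can exist. In particular it is not MDS (MDS requires d = n − k + 1 exactly).
Description: the claimed parameters are [11, 2, 11]_2; such a code would be impossible (violates the Singleton bound).


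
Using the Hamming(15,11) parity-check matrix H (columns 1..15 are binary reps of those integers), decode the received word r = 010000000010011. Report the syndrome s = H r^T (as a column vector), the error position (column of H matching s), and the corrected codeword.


s = (1, 0, 0, 0)^T, error position = 8, corrected codeword c = 010000010010011

Compute s = H r^T mod 2 one row at a time:
  s_1 = 0 + 0 + 0 + 1 + 0 + 0 + 1 + 1 = 3 ≡ 1 (mod 2).
  s_2 = 0 + 0 + 0 + 0 + 0 + 0 + 1 + 1 = 2 ≡ 0 (mod 2).
  s_3 = 1 + 0 + 0 + 0 + 0 + 1 + 1 + 1 = 4 ≡ 0 (mod 2).
  s_4 = 0 + 0 + 0 + 0 + 0 + 1 + 0 + 1 = 2 ≡ 0 (mod 2).
s = (1, 0, 0, 0)^T — this equals column 8 of H (binary 1000), so error is at position 8.
Correct: flip bit 8 of r = 010000000010011 to get c = 010000010010011.


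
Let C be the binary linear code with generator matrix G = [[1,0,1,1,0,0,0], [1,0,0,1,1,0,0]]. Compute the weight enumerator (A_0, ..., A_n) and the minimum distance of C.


Weight distribution: A_0 = 1, A_2 = 1, A_3 = 2. Minimum distance d = 2.

Enumerate all 2^2 = 4 messages m ∈ F_2^2.
For each, compute codeword c = mG in F_2^7, then tally its weight.
  m = 00 → c = 0000000, weight = 0.
  m = 10 → c = 1011000, weight = 3.
  m = 01 → c = 1001100, weight = 3.
  m = 11 → c = 0010100, weight = 2.
Tally weights:
  weight 0: 1 codewords.
  weight 2: 1 codewords.
  weight 3: 2 codewords.
Minimum distance d = smallest w > 0 with A_w > 0 = 2.
Sanity: Σ A_w = 4 = 2^2 = 4 ✓.


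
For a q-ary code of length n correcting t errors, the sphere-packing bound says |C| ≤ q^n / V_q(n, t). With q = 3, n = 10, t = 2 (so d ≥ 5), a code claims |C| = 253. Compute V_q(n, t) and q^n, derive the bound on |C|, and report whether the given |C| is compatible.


V_q(n, t) = 201, q^n = 59049, Hamming bound = 293, |C| = 253 ≤ bound (satisfied).

Step 1: Compute V_q(n, t) = Σ_{j=0}^2 C(n, j) (q−1)^j.
  j = 0: C(10,0)·(2)^0 = 1·1 = 1.
  j = 1: C(10,1)·(2)^1 = 10·2 = 20.
  j = 2: C(10,2)·(2)^2 = 45·4 = 180.
  V_q(n, t) = 1 + 20 + 180 = 201.
Step 2: q^n = 3^10 = 59049.
Step 3: Hamming bound ⌊q^n / V_q(n,t)⌋ = ⌊59049/201⌋ = 293.
Step 4: Compare |C| = 253 to 293: satisfied.
The claimed |C| lies below the Hamming bound.


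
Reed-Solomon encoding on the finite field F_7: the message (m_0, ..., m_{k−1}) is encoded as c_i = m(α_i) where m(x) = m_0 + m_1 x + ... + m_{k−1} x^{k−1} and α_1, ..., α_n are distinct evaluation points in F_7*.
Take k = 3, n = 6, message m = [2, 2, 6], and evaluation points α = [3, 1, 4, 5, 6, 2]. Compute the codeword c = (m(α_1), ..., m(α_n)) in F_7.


c = [6, 3, 1, 1, 6, 2]

Message polynomial: m(x) = 2 + 2·x + 6·x^2 (mod 7).
For each evaluation point α_i, compute m(α_i) mod 7:
  α_1 = 3: Horner steps 6 → 6 → 6, so m(3) = 6.
  α_2 = 1: Horner steps 6 → 1 → 3, so m(1) = 3.
  α_3 = 4: Horner steps 6 → 5 → 1, so m(4) = 1.
  α_4 = 5: Horner steps 6 → 4 → 1, so m(5) = 1.
  α_5 = 6: Horner steps 6 → 3 → 6, so m(6) = 6.
  α_6 = 2: Horner steps 6 → 0 → 2, so m(2) = 2.
Codeword c = [6, 3, 1, 1, 6, 2] ∈ F_7^6.


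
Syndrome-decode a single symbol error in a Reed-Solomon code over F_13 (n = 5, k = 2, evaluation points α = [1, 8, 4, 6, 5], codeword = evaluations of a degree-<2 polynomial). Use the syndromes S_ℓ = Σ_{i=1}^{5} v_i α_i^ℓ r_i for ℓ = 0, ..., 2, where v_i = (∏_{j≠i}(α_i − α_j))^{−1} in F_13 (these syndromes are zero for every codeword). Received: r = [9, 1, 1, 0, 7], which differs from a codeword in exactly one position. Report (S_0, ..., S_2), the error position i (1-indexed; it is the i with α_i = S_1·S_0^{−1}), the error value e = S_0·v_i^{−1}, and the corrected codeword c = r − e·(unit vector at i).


S = (11, 10, 2), error at position 2, error magnitude e = 2, c = [9, 12, 1, 0, 7].

Step 1: column multipliers v_i = (∏_{j≠i}(α_i − α_j))^{−1} mod 13.
  i = 1 (α = 1): (1−8)(1−4)(1−6)(1−5) = (−7)·(−3)·(−5)·(−4) = 420 ≡ 4, so v_1 = 4^{−1} = 10 (mod 13).
  i = 2 (α = 8): (8−1)(8−4)(8−6)(8−5) = 7·4·2·3 = 168 ≡ 12, so v_2 = 12^{−1} = 12 (mod 13).
  i = 3 (α = 4): (4−1)(4−8)(4−6)(4−5) = 3·(−4)·(−2)·(−1) = −24 ≡ 2, so v_3 = 2^{−1} = 7 (mod 13).
  i = 4 (α = 6): (6−1)(6−8)(6−4)(6−5) = 5·(−2)·2·1 = −20 ≡ 6, so v_4 = 6^{−1} = 11 (mod 13).
  i = 5 (α = 5): (5−1)(5−8)(5−4)(5−6) = 4·(−3)·1·(−1) = 12 ≡ 12, so v_5 = 12^{−1} = 12 (mod 13).
  v = [10, 12, 7, 11, 12].
Step 2: syndromes of r = [9, 1, 1, 0, 7] (all sums mod 13).
  S_0 = Σ v_i r_i = 10·9 + 12·1 + 7·1 + 11·0 + 12·7 = 193 ≡ 11.
  S_1 = Σ v_i α_i r_i = 10·1·9 + 12·8·1 + 7·4·1 + 11·6·0 + 12·5·7 = 634 ≡ 10.
  α_i^2 mod 13 = [1, 12, 3, 10, 12].
  S_2 = Σ v_i α_i^2 r_i = 10·1·9 + 12·12·1 + 7·3·1 + 11·10·0 + 12·12·7 = 1263 ≡ 2.
  S = (11, 10, 2) ≠ 0, so r is not a codeword (an error is present).
Step 3: locate the error. For a single error e at position i, S_ℓ = v_i·e·α_i^ℓ, so α_err = S_1/S_0.
  S_0^{−1} = 11^{−1} = 6 (mod 13), so α_err = 10·6 = 60 ≡ 8 = α_2. Error position i = 2.
  Consistency check: S_2/S_1 = 2·4 = 8 ≡ 8 = α_err ✓ (single-error assumption holds).
Step 4: error magnitude e = S_0/v_2 = S_0·∏_{j≠2}(α_2 − α_j) = 11·12 = 132 ≡ 2 (mod 13).
Step 5: correct position 2: c_2 = r_2 − e = 1 − 2 ≡ 12 (mod 13). Hence c = [9, 12, 1, 0, 7].
  Check: interpolating c through the α_i gives m(x) = 3 + 6·x (degree < 2) with m(α_i) = c_i for every i, so c is indeed a codeword.


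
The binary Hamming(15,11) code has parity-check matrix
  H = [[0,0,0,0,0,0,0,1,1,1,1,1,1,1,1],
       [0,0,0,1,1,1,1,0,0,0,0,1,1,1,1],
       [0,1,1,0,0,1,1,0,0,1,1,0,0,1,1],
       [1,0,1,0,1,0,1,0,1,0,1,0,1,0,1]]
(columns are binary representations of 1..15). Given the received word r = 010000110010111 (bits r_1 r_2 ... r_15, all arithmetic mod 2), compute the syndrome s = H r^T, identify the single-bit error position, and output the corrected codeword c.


s = (1, 0, 1, 0)^T, error position = 10, corrected codeword c = 010000110110111

Compute s = H r^T mod 2 one row at a time:
  s_1 = 1 + 0 + 0 + 1 + 0 + 1 + 1 + 1 = 5 ≡ 1 (mod 2).
  s_2 = 0 + 0 + 0 + 1 + 0 + 1 + 1 + 1 = 4 ≡ 0 (mod 2).
  s_3 = 1 + 0 + 0 + 1 + 0 + 1 + 1 + 1 = 5 ≡ 1 (mod 2).
  s_4 = 0 + 0 + 0 + 1 + 0 + 1 + 1 + 1 = 4 ≡ 0 (mod 2).
s = (1, 0, 1, 0)^T — this equals column 10 of H (binary 1010), so error is at position 10.
Correct: flip bit 10 of r = 010000110010111 to get c = 010000110110111.


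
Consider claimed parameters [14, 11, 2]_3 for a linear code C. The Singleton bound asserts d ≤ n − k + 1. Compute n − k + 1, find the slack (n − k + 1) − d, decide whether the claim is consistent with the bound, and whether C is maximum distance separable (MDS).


Singleton RHS = n − k + 1 = 4, slack = 2, bound satisfied, not MDS.

Singleton bound: d ≤ n − k + 1.
Here n = 14, k = 11, so n − k + 1 = 4.
Given d = 2, check d ≤ 4: YES.
Slack = (n − k + 1) − d = 2.
The code is NOT MDS (slack = 2 > 0).
Description: the claimed parameters are [14, 11, 2]_3; such a code would be non-MDS.


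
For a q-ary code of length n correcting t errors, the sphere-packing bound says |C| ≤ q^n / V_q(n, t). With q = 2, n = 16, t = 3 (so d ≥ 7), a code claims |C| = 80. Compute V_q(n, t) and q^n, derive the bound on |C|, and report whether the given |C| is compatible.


V_q(n, t) = 697, q^n = 65536, Hamming bound = 94, |C| = 80 ≤ bound (satisfied).

Step 1: Compute V_q(n, t) = Σ_{j=0}^3 C(n, j) (q−1)^j.
  j = 0: C(16,0)·(1)^0 = 1·1 = 1.
  j = 1: C(16,1)·(1)^1 = 16·1 = 16.
  j = 2: C(16,2)·(1)^2 = 120·1 = 120.
  j = 3: C(16,3)·(1)^3 = 560·1 = 560.
  V_q(n, t) = 1 + 16 + 120 + 560 = 697.
Step 2: q^n = 2^16 = 65536.
Step 3: Hamming bound ⌊q^n / V_q(n,t)⌋ = ⌊65536/697⌋ = 94.
Step 4: Compare |C| = 80 to 94: satisfied.
The claimed |C| lies below the Hamming bound.


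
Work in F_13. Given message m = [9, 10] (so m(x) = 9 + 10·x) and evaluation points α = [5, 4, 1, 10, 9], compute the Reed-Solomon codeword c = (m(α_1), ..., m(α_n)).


c = [7, 10, 6, 5, 8]

Message polynomial: m(x) = 9 + 10·x (mod 13).
For each evaluation point α_i, compute m(α_i) mod 13:
  α_1 = 5: Horner steps 10 → 7, so m(5) = 7.
  α_2 = 4: Horner steps 10 → 10, so m(4) = 10.
  α_3 = 1: Horner steps 10 → 6, so m(1) = 6.
  α_4 = 10: Horner steps 10 → 5, so m(10) = 5.
  α_5 = 9: Horner steps 10 → 8, so m(9) = 8.
Codeword c = [7, 10, 6, 5, 8] ∈ F_13^5.


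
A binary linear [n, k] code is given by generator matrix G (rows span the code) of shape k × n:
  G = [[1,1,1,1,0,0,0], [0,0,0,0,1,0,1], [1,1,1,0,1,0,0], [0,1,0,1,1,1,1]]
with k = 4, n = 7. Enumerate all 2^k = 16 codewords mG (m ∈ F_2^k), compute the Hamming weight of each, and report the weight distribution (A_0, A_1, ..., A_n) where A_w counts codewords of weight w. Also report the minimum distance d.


Weight distribution: A_0 = 1, A_2 = 3, A_3 = 4, A_4 = 3, A_5 = 4, A_6 = 1. Minimum distance d = 2.

Enumerate all 2^4 = 16 messages m ∈ F_2^4.
For each, compute codeword c = mG in F_2^7, then tally its weight.
  m = 0000 → c = 0000000, weight = 0.
  m = 1000 → c = 1111000, weight = 4.
  m = 0100 → c = 0000101, weight = 2.
  m = 1100 → c = 1111101, weight = 6.
  m = 0010 → c = 1110100, weight = 4.
  m = 1010 → c = 0001100, weight = 2.
  m = 0110 → c = 1110001, weight = 4.
  m = 1110 → c = 0001001, weight = 2.
  m = 0001 → c = 0101111, weight = 5.
  m = 1001 → c = 1010111, weight = 5.
  m = 0101 → c = 0101010, weight = 3.
  m = 1101 → c = 1010010, weight = 3.
  m = 0011 → c = 1011011, weight = 5.
  m = 1011 → c = 0100011, weight = 3.
  m = 0111 → c = 1011110, weight = 5.
  m = 1111 → c = 0100110, weight = 3.
Tally weights:
  weight 0: 1 codewords.
  weight 2: 3 codewords.
  weight 3: 4 codewords.
  weight 4: 3 codewords.
  weight 5: 4 codewords.
  weight 6: 1 codewords.
Minimum distance d = smallest w > 0 with A_w > 0 = 2.
Sanity: Σ A_w = 16 = 2^4 = 16 ✓.


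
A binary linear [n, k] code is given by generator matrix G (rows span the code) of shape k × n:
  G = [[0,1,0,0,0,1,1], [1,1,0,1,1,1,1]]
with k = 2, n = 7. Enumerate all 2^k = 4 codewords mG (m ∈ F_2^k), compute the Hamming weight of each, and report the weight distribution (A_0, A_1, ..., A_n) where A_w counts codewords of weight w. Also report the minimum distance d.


Weight distribution: A_0 = 1, A_3 = 2, A_6 = 1. Minimum distance d = 3.

Enumerate all 2^2 = 4 messages m ∈ F_2^2.
For each, compute codeword c = mG in F_2^7, then tally its weight.
  m = 00 → c = 0000000, weight = 0.
  m = 10 → c = 0100011, weight = 3.
  m = 01 → c = 1101111, weight = 6.
  m = 11 → c = 1001100, weight = 3.
Tally weights:
  weight 0: 1 codewords.
  weight 3: 2 codewords.
  weight 6: 1 codewords.
Minimum distance d = smallest w > 0 with A_w > 0 = 3.
Sanity: Σ A_w = 4 = 2^2 = 4 ✓.


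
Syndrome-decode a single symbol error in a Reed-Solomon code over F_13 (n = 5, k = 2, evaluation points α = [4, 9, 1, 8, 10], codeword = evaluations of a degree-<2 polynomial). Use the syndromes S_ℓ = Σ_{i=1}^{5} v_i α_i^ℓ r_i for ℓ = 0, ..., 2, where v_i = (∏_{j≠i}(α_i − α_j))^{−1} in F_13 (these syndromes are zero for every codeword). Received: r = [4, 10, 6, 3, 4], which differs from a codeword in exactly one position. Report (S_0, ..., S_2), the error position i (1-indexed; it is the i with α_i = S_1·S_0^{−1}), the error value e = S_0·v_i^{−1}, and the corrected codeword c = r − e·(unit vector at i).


S = (4, 3, 12), error at position 1, error magnitude e = 3, c = [1, 10, 6, 3, 4].

Step 1: column multipliers v_i = (∏_{j≠i}(α_i − α_j))^{−1} mod 13.
  i = 1 (α = 4): (4−9)(4−1)(4−8)(4−10) = (−5)·3·(−4)·(−6) = −360 ≡ 4, so v_1 = 4^{−1} = 10 (mod 13).
  i = 2 (α = 9): (9−4)(9−1)(9−8)(9−10) = 5·8·1·(−1) = −40 ≡ 12, so v_2 = 12^{−1} = 12 (mod 13).
  i = 3 (α = 1): (1−4)(1−9)(1−8)(1−10) = (−3)·(−8)·(−7)·(−9) = 1512 ≡ 4, so v_3 = 4^{−1} = 10 (mod 13).
  i = 4 (α = 8): (8−4)(8−9)(8−1)(8−10) = 4·(−1)·7·(−2) = 56 ≡ 4, so v_4 = 4^{−1} = 10 (mod 13).
  i = 5 (α = 10): (10−4)(10−9)(10−1)(10−8) = 6·1·9·2 = 108 ≡ 4, so v_5 = 4^{−1} = 10 (mod 13).
  v = [10, 12, 10, 10, 10].
Step 2: syndromes of r = [4, 10, 6, 3, 4] (all sums mod 13).
  S_0 = Σ v_i r_i = 10·4 + 12·10 + 10·6 + 10·3 + 10·4 = 290 ≡ 4.
  S_1 = Σ v_i α_i r_i = 10·4·4 + 12·9·10 + 10·1·6 + 10·8·3 + 10·10·4 = 1940 ≡ 3.
  α_i^2 mod 13 = [3, 3, 1, 12, 9].
  S_2 = Σ v_i α_i^2 r_i = 10·3·4 + 12·3·10 + 10·1·6 + 10·12·3 + 10·9·4 = 1260 ≡ 12.
  S = (4, 3, 12) ≠ 0, so r is not a codeword (an error is present).
Step 3: locate the error. For a single error e at position i, S_ℓ = v_i·e·α_i^ℓ, so α_err = S_1/S_0.
  S_0^{−1} = 4^{−1} = 10 (mod 13), so α_err = 3·10 = 30 ≡ 4 = α_1. Error position i = 1.
  Consistency check: S_2/S_1 = 12·9 = 108 ≡ 4 = α_err ✓ (single-error assumption holds).
Step 4: error magnitude e = S_0/v_1 = S_0·∏_{j≠1}(α_1 − α_j) = 4·4 = 16 ≡ 3 (mod 13).
Step 5: correct position 1: c_1 = r_1 − e = 4 − 3 ≡ 1 (mod 13). Hence c = [1, 10, 6, 3, 4].
  Check: interpolating c through the α_i gives m(x) = 12 + 7·x (degree < 2) with m(α_i) = c_i for every i, so c is indeed a codeword.


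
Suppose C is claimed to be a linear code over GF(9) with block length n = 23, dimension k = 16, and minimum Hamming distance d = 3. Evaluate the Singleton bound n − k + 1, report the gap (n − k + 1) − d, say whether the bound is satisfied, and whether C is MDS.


Singleton RHS = n − k + 1 = 8, slack = 5, bound satisfied, not MDS.

Singleton bound: d ≤ n − k + 1.
Here n = 23, k = 16, so n − k + 1 = 8.
Given d = 3, check d ≤ 8: YES.
Slack = (n − k + 1) − d = 5.
The code is NOT MDS (slack = 5 > 0).
Description: the claimed parameters are [23, 16, 3]_9; such a code would be non-MDS.


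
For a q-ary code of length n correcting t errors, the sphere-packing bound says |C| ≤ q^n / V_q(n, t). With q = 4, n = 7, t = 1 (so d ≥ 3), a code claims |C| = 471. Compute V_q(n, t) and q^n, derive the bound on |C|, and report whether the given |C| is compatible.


V_q(n, t) = 22, q^n = 16384, Hamming bound = 744, |C| = 471 ≤ bound (satisfied).

Step 1: Compute V_q(n, t) = Σ_{j=0}^1 C(n, j) (q−1)^j.
  j = 0: C(7,0)·(3)^0 = 1·1 = 1.
  j = 1: C(7,1)·(3)^1 = 7·3 = 21.
  V_q(n, t) = 1 + 21 = 22.
Step 2: q^n = 4^7 = 16384.
Step 3: Hamming bound ⌊q^n / V_q(n,t)⌋ = ⌊16384/22⌋ = 744.
Step 4: Compare |C| = 471 to 744: satisfied.
The claimed |C| lies below the Hamming bound.


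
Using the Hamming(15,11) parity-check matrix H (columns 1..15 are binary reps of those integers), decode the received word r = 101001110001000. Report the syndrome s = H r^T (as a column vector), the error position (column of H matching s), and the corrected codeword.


s = (0, 1, 1, 1)^T, error position = 7, corrected codeword c = 101001010001000

Compute s = H r^T mod 2 one row at a time:
  s_1 = 1 + 0 + 0 + 0 + 1 + 0 + 0 + 0 = 2 ≡ 0 (mod 2).
  s_2 = 0 + 0 + 1 + 1 + 1 + 0 + 0 + 0 = 3 ≡ 1 (mod 2).
  s_3 = 0 + 1 + 1 + 1 + 0 + 0 + 0 + 0 = 3 ≡ 1 (mod 2).
  s_4 = 1 + 1 + 0 + 1 + 0 + 0 + 0 + 0 = 3 ≡ 1 (mod 2).
s = (0, 1, 1, 1)^T — this equals column 7 of H (binary 0111), so error is at position 7.
Correct: flip bit 7 of r = 101001110001000 to get c = 101001010001000.


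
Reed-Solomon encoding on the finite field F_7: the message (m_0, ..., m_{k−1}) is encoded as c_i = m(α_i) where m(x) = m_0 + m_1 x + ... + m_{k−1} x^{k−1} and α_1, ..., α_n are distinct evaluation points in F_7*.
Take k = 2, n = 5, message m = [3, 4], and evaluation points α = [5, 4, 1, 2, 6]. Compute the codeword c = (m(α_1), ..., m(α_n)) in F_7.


c = [2, 5, 0, 4, 6]

Message polynomial: m(x) = 3 + 4·x (mod 7).
For each evaluation point α_i, compute m(α_i) mod 7:
  α_1 = 5: Horner steps 4 → 2, so m(5) = 2.
  α_2 = 4: Horner steps 4 → 5, so m(4) = 5.
  α_3 = 1: Horner steps 4 → 0, so m(1) = 0.
  α_4 = 2: Horner steps 4 → 4, so m(2) = 4.
  α_5 = 6: Horner steps 4 → 6, so m(6) = 6.
Codeword c = [2, 5, 0, 4, 6] ∈ F_7^5.


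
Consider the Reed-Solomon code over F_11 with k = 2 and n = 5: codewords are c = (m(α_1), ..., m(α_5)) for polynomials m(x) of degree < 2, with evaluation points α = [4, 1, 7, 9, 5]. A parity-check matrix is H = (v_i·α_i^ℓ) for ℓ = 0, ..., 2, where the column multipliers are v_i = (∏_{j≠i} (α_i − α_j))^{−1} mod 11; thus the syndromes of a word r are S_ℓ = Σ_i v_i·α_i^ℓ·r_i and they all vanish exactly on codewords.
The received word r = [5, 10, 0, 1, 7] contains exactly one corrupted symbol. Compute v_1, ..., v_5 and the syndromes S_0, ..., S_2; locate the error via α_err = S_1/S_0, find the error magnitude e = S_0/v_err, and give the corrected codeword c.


S = (8, 6, 10), error at position 4, error magnitude e = 8, c = [5, 10, 0, 4, 7].

Step 1: column multipliers v_i = (∏_{j≠i}(α_i − α_j))^{−1} mod 11.
  i = 1 (α = 4): (4−1)(4−7)(4−9)(4−5) = 3·(−3)·(−5)·(−1) = −45 ≡ 10, so v_1 = 10^{−1} = 10 (mod 11).
  i = 2 (α = 1): (1−4)(1−7)(1−9)(1−5) = (−3)·(−6)·(−8)·(−4) = 576 ≡ 4, so v_2 = 4^{−1} = 3 (mod 11).
  i = 3 (α = 7): (7−4)(7−1)(7−9)(7−5) = 3·6·(−2)·2 = −72 ≡ 5, so v_3 = 5^{−1} = 9 (mod 11).
  i = 4 (α = 9): (9−4)(9−1)(9−7)(9−5) = 5·8·2·4 = 320 ≡ 1, so v_4 = 1^{−1} = 1 (mod 11).
  i = 5 (α = 5): (5−4)(5−1)(5−7)(5−9) = 1·4·(−2)·(−4) = 32 ≡ 10, so v_5 = 10^{−1} = 10 (mod 11).
  v = [10, 3, 9, 1, 10].
Step 2: syndromes of r = [5, 10, 0, 1, 7] (all sums mod 11).
  S_0 = Σ v_i r_i = 10·5 + 3·10 + 9·0 + 1·1 + 10·7 = 151 ≡ 8.
  S_1 = Σ v_i α_i r_i = 10·4·5 + 3·1·10 + 9·7·0 + 1·9·1 + 10·5·7 = 589 ≡ 6.
  α_i^2 mod 11 = [5, 1, 5, 4, 3].
  S_2 = Σ v_i α_i^2 r_i = 10·5·5 + 3·1·10 + 9·5·0 + 1·4·1 + 10·3·7 = 494 ≡ 10.
  S = (8, 6, 10) ≠ 0, so r is not a codeword (an error is present).
Step 3: locate the error. For a single error e at position i, S_ℓ = v_i·e·α_i^ℓ, so α_err = S_1/S_0.
  S_0^{−1} = 8^{−1} = 7 (mod 11), so α_err = 6·7 = 42 ≡ 9 = α_4. Error position i = 4.
  Consistency check: S_2/S_1 = 10·2 = 20 ≡ 9 = α_err ✓ (single-error assumption holds).
Step 4: error magnitude e = S_0/v_4 = S_0·∏_{j≠4}(α_4 − α_j) = 8·1 = 8 ≡ 8 (mod 11).
Step 5: correct position 4: c_4 = r_4 − e = 1 − 8 ≡ 4 (mod 11). Hence c = [5, 10, 0, 4, 7].
  Check: interpolating c through the α_i gives m(x) = 8 + 2·x (degree < 2) with m(α_i) = c_i for every i, so c is indeed a codeword.
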